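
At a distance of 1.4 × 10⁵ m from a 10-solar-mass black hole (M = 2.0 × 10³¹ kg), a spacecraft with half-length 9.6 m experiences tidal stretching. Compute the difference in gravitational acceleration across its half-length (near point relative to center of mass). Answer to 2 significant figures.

9.3 × 10⁶ m/s²

Δa = 2GMr/d³
   = 2 × (6.674 × 10⁻¹¹) × (2.0 × 10³¹) × (9.6) / (1.4 × 10⁵)³
   = 9.3 × 10⁶ m/s²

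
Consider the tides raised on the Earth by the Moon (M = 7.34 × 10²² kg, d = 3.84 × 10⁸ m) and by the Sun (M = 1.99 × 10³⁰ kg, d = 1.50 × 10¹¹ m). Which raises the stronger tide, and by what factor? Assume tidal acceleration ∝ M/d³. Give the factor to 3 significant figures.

The Moon, by a factor of ≈ 2.20

Compare M/d³ for the two perturbers:
The Moon: (7.34 × 10²²) / (3.84 × 10⁸)³ = 1.296 × 10⁻³
The Sun: (1.99 × 10³⁰) / (1.50 × 10¹¹)³ = 5.896 × 10⁻⁴
Ratio (larger/smaller) = 2.20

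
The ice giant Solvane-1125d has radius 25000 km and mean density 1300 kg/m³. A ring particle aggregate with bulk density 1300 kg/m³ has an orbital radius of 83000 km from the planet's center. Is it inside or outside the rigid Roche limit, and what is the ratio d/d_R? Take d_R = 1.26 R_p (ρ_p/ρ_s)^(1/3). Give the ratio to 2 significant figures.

d_R = 1.26 × (25000 km) × (1300/1300)^(1/3) = 31500 km
d/d_R = (83000) / (31500) = 2.6
Since d/d_R > 1, the body is outside the Roche limit.

outside; d/d_R ≈ 2.6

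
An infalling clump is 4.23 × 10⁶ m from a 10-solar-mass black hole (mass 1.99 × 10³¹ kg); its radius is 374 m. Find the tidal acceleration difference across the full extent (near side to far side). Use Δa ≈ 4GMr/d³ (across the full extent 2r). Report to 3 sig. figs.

2.63 × 10⁴ m/s²

Δa = 4GMr/d³
   = 4 × (6.674 × 10⁻¹¹) × (1.99 × 10³¹) × (374) / (4.23 × 10⁶)³
   = 2.63 × 10⁴ m/s²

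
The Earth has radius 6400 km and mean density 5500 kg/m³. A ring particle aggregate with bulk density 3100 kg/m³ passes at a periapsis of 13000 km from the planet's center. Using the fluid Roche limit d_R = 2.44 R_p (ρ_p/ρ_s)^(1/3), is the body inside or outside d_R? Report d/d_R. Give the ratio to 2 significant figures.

inside; d/d_R ≈ 0.69

d_R = 2.44 × (6400 km) × (5500/3100)^(1/3) = 18900 km
d/d_R = (13000) / (18900) = 0.69
Since d/d_R < 1, the body is inside the Roche limit.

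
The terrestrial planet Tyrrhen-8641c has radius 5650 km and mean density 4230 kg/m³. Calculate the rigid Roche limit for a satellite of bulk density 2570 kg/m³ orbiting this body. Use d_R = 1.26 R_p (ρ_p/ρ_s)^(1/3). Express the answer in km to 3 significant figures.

8410 km

d_R = 1.26 × 5650 km × (4230/2570)^(1/3)
    = 8410 km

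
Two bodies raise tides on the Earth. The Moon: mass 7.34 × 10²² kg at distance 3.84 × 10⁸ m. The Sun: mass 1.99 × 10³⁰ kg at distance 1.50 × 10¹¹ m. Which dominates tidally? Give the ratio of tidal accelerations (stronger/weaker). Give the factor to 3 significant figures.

The Moon, by a factor of ≈ 2.20

Tidal acceleration ∝ M/d³, so compare M/d³ for each.
The Moon: (7.34 × 10²²) / (3.84 × 10⁸)³ = 1.296 × 10⁻³
The Sun: (1.99 × 10³⁰) / (1.50 × 10¹¹)³ = 5.896 × 10⁻⁴
Ratio (larger/smaller) = 2.20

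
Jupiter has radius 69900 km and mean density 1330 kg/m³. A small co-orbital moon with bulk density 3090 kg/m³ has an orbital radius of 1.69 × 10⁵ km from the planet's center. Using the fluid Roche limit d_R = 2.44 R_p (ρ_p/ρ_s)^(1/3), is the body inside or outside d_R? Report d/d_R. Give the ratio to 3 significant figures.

d_R = 2.44 × (69900 km) × (1330/3090)^(1/3) = 1.288 × 10⁵ km
d/d_R = (1.69 × 10⁵) / (1.288 × 10⁵) = 1.31
Since d/d_R > 1, the body is outside the Roche limit.

outside; d/d_R ≈ 1.31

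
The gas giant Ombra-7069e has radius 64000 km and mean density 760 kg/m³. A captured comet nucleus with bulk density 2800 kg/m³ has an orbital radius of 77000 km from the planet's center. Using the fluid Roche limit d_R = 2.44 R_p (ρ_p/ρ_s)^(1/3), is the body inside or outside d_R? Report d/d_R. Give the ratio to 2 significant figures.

d_R = 2.44 × (64000 km) × (760/2800)^(1/3) = 1.011 × 10⁵ km
d/d_R = (77000) / (1.011 × 10⁵) = 0.76
Since d/d_R < 1, the body is inside the Roche limit.

inside; d/d_R ≈ 0.76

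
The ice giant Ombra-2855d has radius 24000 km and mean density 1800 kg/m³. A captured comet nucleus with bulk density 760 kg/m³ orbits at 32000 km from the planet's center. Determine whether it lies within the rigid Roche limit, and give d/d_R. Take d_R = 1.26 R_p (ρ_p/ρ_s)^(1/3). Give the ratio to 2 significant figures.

inside; d/d_R ≈ 0.79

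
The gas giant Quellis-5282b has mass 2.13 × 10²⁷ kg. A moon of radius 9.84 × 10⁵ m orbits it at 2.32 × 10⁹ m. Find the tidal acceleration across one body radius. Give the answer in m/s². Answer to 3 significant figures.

2.24 × 10⁻⁵ m/s²

The tidal stretch is the gradient of GM/d² times the body's extent r, hence the 1/d³ dependence.
Δa = 2GMr/d³
   = 2 × (6.674 × 10⁻¹¹) × (2.13 × 10²⁷) × (9.84 × 10⁵) / (2.32 × 10⁹)³
   = 2.24 × 10⁻⁵ m/s²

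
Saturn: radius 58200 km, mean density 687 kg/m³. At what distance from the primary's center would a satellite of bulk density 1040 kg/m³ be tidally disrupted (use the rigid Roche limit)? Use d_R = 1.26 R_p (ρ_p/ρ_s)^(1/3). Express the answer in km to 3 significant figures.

d_R = 1.26 × 58200 km × (687/1040)^(1/3)
    = 63900 km

63900 km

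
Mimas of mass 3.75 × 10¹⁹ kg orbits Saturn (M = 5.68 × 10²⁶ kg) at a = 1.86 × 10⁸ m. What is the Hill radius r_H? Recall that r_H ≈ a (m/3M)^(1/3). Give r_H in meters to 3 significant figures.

5.21 × 10⁵ m

r_H ≈ a (m/3M)^(1/3)
    = (1.86 × 10⁸) × (3.75 × 10¹⁹ / (3 × 5.68 × 10²⁶))^(1/3)
    = 5.21 × 10⁵ m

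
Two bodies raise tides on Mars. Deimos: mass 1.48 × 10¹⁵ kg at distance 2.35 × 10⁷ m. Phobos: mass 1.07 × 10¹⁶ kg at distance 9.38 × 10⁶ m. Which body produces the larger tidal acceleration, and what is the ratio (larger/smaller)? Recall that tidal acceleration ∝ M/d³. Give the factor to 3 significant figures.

Tidal stretch scales as M/d³; compute that for each body.
Deimos: (1.48 × 10¹⁵) / (2.35 × 10⁷)³ = 1.140 × 10⁻⁷
Phobos: (1.07 × 10¹⁶) / (9.38 × 10⁶)³ = 1.297 × 10⁻⁵
Ratio (larger/smaller) = 114

Phobos, by a factor of ≈ 114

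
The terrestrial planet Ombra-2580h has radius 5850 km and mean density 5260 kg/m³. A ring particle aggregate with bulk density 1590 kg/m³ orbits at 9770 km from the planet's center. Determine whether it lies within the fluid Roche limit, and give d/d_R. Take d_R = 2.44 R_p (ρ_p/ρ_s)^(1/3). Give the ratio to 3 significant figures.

d_R = 2.44 × (5850 km) × (5260/1590)^(1/3) = 21270 km
d/d_R = (9770) / (21270) = 0.459
Since d/d_R < 1, the body is inside the Roche limit.

inside; d/d_R ≈ 0.459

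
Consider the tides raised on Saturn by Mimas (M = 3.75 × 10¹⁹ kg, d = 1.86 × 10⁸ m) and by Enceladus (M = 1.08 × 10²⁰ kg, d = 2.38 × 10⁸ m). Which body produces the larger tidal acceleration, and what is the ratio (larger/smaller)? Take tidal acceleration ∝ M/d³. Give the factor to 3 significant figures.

Enceladus, by a factor of ≈ 1.37

Compare M/d³ for the two perturbers:
Mimas: (3.75 × 10¹⁹) / (1.86 × 10⁸)³ = 5.828 × 10⁻⁶
Enceladus: (1.08 × 10²⁰) / (2.38 × 10⁸)³ = 8.011 × 10⁻⁶
Ratio (larger/smaller) = 1.37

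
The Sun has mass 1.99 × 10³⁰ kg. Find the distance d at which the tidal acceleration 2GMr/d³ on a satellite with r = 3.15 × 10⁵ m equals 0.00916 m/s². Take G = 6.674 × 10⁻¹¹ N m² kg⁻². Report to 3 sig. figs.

2.09 × 10⁹ m

2GMr/d³ = a_tidal  ⇒  d = (2GMr / a_tidal)^(1/3)
d = (2 × 6.674×10⁻¹¹ × (1.99 × 10³⁰) × (3.15 × 10⁵) / (0.00916))^(1/3)
  = 2.09 × 10⁹ m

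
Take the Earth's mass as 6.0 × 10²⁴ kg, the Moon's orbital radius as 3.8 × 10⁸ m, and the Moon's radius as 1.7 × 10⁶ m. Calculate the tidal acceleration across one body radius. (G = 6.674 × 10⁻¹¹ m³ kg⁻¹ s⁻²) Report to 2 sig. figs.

Δg = 2GMr/d³
   = 2 × (6.674 × 10⁻¹¹) × (6.0 × 10²⁴) × (1.7 × 10⁶) / (3.8 × 10⁸)³
   = 2.5 × 10⁻⁵ m/s²

2.5 × 10⁻⁵ m/s²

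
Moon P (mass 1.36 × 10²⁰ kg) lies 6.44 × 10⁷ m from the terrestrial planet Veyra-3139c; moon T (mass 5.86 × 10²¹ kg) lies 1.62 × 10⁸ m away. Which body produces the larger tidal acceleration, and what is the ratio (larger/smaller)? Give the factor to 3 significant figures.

Moon T, by a factor of ≈ 2.71

Tidal stretch scales as M/d³; compute that for each body.
Moon P: (1.36 × 10²⁰) / (6.44 × 10⁷)³ = 5.092 × 10⁻⁴
Moon T: (5.86 × 10²¹) / (1.62 × 10⁸)³ = 1.378 × 10⁻³
Ratio (larger/smaller) = 2.71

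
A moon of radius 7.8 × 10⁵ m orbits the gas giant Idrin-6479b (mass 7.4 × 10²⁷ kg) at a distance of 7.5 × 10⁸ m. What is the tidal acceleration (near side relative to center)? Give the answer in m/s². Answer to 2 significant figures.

1.8 × 10⁻³ m/s²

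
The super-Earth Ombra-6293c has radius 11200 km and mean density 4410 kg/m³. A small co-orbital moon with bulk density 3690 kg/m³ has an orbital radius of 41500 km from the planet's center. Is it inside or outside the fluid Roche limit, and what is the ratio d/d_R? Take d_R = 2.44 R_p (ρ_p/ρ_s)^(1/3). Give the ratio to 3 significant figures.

outside; d/d_R ≈ 1.43

d_R = 2.44 × (11200 km) × (4410/3690)^(1/3) = 29000 km
d/d_R = (41500) / (29000) = 1.43
Since d/d_R > 1, the body is outside the Roche limit.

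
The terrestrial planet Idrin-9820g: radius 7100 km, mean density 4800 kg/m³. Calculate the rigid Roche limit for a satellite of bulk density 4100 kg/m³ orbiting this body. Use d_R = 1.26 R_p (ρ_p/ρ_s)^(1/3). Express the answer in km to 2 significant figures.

9400 km

d_R = 1.26 × 7100 km × (4800/4100)^(1/3)
    = 9400 km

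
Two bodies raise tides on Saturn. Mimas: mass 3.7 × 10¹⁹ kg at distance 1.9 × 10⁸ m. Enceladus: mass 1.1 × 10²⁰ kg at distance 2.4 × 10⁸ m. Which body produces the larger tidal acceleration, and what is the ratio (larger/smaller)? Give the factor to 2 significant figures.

Tidal stretch scales as M/d³; compute that for each body.
Mimas: (3.7 × 10¹⁹) / (1.9 × 10⁸)³ = 5.394 × 10⁻⁶
Enceladus: (1.1 × 10²⁰) / (2.4 × 10⁸)³ = 7.957 × 10⁻⁶
Ratio (larger/smaller) = 1.5

Enceladus, by a factor of ≈ 1.5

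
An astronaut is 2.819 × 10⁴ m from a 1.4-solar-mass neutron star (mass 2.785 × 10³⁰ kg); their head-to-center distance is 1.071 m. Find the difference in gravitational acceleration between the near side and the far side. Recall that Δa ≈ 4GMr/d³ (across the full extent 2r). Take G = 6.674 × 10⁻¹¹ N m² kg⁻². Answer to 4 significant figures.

3.554 × 10⁷ m/s²

a_tidal = 4GMr/d³
        = 4 × (6.674 × 10⁻¹¹) × (2.785 × 10³⁰) × (1.071) / (2.819 × 10⁴)³
        = 3.554 × 10⁷ m/s²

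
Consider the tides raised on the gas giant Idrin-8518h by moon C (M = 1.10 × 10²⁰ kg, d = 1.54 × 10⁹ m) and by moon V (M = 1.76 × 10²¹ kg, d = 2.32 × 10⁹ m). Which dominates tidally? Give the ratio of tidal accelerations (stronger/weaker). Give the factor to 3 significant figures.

Moon V, by a factor of ≈ 4.68

Compare M/d³ for the two perturbers:
Moon C: (1.10 × 10²⁰) / (1.54 × 10⁹)³ = 3.012 × 10⁻⁸
Moon V: (1.76 × 10²¹) / (2.32 × 10⁹)³ = 1.409 × 10⁻⁷
Ratio (larger/smaller) = 4.68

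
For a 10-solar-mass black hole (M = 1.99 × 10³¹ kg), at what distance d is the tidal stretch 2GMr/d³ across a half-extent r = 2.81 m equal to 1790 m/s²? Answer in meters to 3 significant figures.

2GMr/d³ = a_tidal  ⇒  d = (2GMr / a_tidal)^(1/3)
d = (2 × 6.674×10⁻¹¹ × (1.99 × 10³¹) × (2.81) / (1790))^(1/3)
  = 1.61 × 10⁶ m

1.61 × 10⁶ m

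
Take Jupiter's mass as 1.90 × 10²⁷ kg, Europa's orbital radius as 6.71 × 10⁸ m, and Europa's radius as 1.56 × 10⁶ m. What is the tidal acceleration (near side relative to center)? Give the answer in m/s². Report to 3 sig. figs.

1.31 × 10⁻³ m/s²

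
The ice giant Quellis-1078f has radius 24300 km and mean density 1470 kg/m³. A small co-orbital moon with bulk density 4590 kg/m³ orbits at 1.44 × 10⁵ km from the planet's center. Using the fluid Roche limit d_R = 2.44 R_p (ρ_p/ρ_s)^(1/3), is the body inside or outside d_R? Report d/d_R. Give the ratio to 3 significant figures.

outside; d/d_R ≈ 3.55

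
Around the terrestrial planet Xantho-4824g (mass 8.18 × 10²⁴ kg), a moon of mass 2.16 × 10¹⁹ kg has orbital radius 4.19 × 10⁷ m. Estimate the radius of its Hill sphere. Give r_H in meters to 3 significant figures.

r_H ≈ a (m/3M)^(1/3)
    = (4.19 × 10⁷) × (2.16 × 10¹⁹ / (3 × 8.18 × 10²⁴))^(1/3)
    = 4.02 × 10⁵ m

4.02 × 10⁵ m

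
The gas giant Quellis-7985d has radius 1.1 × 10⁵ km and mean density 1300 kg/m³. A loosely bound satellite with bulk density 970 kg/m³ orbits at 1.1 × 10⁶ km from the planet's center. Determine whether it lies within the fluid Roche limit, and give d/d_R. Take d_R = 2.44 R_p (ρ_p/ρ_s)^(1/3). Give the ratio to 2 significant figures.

d_R = 2.44 × (1.1 × 10⁵ km) × (1300/970)^(1/3) = 2.959 × 10⁵ km
d/d_R = (1.1 × 10⁶) / (2.959 × 10⁵) = 3.7
Since d/d_R > 1, the body is outside the Roche limit.

outside; d/d_R ≈ 3.7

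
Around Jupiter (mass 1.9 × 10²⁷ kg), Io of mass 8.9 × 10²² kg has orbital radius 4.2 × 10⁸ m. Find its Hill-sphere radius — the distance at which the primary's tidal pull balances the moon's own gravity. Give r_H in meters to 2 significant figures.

r_H ≈ a (m/3M)^(1/3)
    = (4.2 × 10⁸) × (8.9 × 10²² / (3 × 1.9 × 10²⁷))^(1/3)
    = 1.0 × 10⁷ m

1.0 × 10⁷ m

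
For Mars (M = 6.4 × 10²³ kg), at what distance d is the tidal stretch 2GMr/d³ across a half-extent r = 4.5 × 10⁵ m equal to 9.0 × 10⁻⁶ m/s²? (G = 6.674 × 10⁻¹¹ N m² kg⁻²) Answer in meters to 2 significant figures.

1.6 × 10⁸ m

2GMr/d³ = a_tidal  ⇒  d = (2GMr / a_tidal)^(1/3)
d = (2 × 6.674×10⁻¹¹ × (6.4 × 10²³) × (4.5 × 10⁵) / (9.0 × 10⁻⁶))^(1/3)
  = 1.6 × 10⁸ m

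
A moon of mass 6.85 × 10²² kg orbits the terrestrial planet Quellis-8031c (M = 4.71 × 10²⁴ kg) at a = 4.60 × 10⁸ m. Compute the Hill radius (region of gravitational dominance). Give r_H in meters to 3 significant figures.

r_H ≈ a (m/3M)^(1/3)
    = (4.60 × 10⁸) × (6.85 × 10²² / (3 × 4.71 × 10²⁴))^(1/3)
    = 7.79 × 10⁷ m

7.79 × 10⁷ m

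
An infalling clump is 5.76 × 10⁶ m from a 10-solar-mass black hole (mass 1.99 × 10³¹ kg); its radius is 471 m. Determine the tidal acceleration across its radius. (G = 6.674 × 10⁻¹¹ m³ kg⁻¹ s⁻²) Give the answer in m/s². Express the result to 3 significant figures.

Δa = 2GMr/d³
   = 2 × (6.674 × 10⁻¹¹) × (1.99 × 10³¹) × (471) / (5.76 × 10⁶)³
   = 6.55 × 10³ m/s²

6.55 × 10³ m/s²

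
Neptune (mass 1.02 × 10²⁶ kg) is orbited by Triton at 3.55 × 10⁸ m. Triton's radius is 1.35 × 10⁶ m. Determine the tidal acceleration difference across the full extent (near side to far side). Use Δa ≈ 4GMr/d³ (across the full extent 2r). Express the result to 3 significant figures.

Differencing GM/(d−r)² and GM/(d+r)² to first order in r/d gives 4GMr/d³.
Δa = 4GMr/d³
   = 4 × (6.674 × 10⁻¹¹) × (1.02 × 10²⁶) × (1.35 × 10⁶) / (3.55 × 10⁸)³
   = 8.22 × 10⁻⁴ m/s²

8.22 × 10⁻⁴ m/s²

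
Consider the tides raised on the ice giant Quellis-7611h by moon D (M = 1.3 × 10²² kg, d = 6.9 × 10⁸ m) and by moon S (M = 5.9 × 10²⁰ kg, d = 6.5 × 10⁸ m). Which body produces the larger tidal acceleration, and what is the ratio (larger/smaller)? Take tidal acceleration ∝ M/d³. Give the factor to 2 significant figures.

Moon D, by a factor of ≈ 18

Tidal acceleration ∝ M/d³, so compare M/d³ for each.
Moon D: (1.3 × 10²²) / (6.9 × 10⁸)³ = 3.957 × 10⁻⁵
Moon S: (5.9 × 10²⁰) / (6.5 × 10⁸)³ = 2.148 × 10⁻⁶
Ratio (larger/smaller) = 18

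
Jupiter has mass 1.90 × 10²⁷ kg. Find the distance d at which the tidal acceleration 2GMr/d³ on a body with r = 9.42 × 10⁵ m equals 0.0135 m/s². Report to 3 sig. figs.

2.61 × 10⁸ m

2GMr/d³ = a_tidal  ⇒  d = (2GMr / a_tidal)^(1/3)
d = (2 × 6.674×10⁻¹¹ × (1.90 × 10²⁷) × (9.42 × 10⁵) / (0.0135))^(1/3)
  = 2.61 × 10⁸ m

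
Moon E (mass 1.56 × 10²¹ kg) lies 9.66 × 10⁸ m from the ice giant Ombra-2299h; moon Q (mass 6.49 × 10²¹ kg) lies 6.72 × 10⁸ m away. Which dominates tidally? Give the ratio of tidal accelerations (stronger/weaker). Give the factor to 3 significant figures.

The tide-raising term goes as M/d³ (the gradient of a 1/d² field).
Moon E: (1.56 × 10²¹) / (9.66 × 10⁸)³ = 1.731 × 10⁻⁶
Moon Q: (6.49 × 10²¹) / (6.72 × 10⁸)³ = 2.139 × 10⁻⁵
Ratio (larger/smaller) = 12.4

Moon Q, by a factor of ≈ 12.4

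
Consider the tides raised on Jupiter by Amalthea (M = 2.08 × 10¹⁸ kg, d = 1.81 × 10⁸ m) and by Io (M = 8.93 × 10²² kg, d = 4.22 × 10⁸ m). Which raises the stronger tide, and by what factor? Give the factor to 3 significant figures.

Tidal acceleration ∝ M/d³, so compare M/d³ for each.
Amalthea: (2.08 × 10¹⁸) / (1.81 × 10⁸)³ = 3.508 × 10⁻⁷
Io: (8.93 × 10²²) / (4.22 × 10⁸)³ = 1.188 × 10⁻³
Ratio (larger/smaller) = 3390

Io, by a factor of ≈ 3390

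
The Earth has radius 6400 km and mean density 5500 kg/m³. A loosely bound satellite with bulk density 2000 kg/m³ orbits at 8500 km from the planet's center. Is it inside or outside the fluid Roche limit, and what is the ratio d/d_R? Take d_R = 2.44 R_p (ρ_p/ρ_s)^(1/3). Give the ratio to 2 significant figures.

inside; d/d_R ≈ 0.39

d_R = 2.44 × (6400 km) × (5500/2000)^(1/3) = 21880 km
d/d_R = (8500) / (21880) = 0.39
Since d/d_R < 1, the body is inside the Roche limit.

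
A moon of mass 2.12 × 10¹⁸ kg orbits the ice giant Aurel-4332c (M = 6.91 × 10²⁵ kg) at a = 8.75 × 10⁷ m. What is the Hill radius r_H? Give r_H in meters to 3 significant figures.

1.90 × 10⁵ m

r_H ≈ a (m/3M)^(1/3)
    = (8.75 × 10⁷) × (2.12 × 10¹⁸ / (3 × 6.91 × 10²⁵))^(1/3)
    = 1.90 × 10⁵ m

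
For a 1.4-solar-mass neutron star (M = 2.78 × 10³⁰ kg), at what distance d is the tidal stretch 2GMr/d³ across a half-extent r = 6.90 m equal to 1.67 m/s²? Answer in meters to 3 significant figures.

1.15 × 10⁷ m

2GMr/d³ = a_tidal  ⇒  d = (2GMr / a_tidal)^(1/3)
d = (2 × 6.674×10⁻¹¹ × (2.78 × 10³⁰) × (6.90) / (1.67))^(1/3)
  = 1.15 × 10⁷ m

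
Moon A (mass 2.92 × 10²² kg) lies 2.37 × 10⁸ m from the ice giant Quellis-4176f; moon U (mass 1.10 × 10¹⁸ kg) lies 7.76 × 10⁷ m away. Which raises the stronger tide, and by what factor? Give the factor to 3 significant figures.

Moon A, by a factor of ≈ 932

The tide-raising term goes as M/d³ (the gradient of a 1/d² field).
Moon A: (2.92 × 10²²) / (2.37 × 10⁸)³ = 2.194 × 10⁻³
Moon U: (1.10 × 10¹⁸) / (7.76 × 10⁷)³ = 2.354 × 10⁻⁶
Ratio (larger/smaller) = 932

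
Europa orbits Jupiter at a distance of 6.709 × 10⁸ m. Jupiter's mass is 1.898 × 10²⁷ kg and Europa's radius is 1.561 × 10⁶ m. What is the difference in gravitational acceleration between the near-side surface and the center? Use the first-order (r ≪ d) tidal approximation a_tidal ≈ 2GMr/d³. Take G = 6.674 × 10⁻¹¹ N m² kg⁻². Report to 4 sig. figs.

Δg = 2GMr/d³
   = 2 × (6.674 × 10⁻¹¹) × (1.898 × 10²⁷) × (1.561 × 10⁶) / (6.709 × 10⁸)³
   = 1.310 × 10⁻³ m/s²

1.310 × 10⁻³ m/s²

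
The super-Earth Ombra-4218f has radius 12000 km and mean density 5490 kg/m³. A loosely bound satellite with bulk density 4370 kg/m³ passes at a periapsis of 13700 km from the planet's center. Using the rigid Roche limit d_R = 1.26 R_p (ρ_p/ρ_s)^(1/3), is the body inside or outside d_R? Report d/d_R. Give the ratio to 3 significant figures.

d_R = 1.26 × (12000 km) × (5490/4370)^(1/3) = 16310 km
d/d_R = (13700) / (16310) = 0.840
Since d/d_R < 1, the body is inside the Roche limit.

inside; d/d_R ≈ 0.840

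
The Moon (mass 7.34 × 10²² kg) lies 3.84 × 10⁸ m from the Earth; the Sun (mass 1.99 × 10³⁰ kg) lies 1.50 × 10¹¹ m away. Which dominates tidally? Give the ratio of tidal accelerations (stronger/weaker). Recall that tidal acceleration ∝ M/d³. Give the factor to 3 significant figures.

The Moon, by a factor of ≈ 2.20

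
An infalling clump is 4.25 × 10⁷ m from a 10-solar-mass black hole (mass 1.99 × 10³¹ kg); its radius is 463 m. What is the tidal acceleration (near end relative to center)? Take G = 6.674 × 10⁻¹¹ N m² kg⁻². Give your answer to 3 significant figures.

1.60 × 10¹ m/s²

Since r ≪ d, expand the inverse-square field across one radius to get the leading 2GMr/d³ term.
a_tidal = 2GMr/d³
        = 2 × (6.674 × 10⁻¹¹) × (1.99 × 10³¹) × (463) / (4.25 × 10⁷)³
        = 1.60 × 10¹ m/s²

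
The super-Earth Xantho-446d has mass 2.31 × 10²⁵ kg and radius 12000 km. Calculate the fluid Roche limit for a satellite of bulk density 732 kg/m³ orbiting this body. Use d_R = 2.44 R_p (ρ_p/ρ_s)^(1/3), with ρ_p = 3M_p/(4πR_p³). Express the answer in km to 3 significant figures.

ρ_p = 3M_p/(4πR_p³) = 3 × (2.31 × 10²⁵) / (4π × (1.20 × 10⁷ m)³) = 3190 kg/m³
d_R = 2.44 × 12000 km × (3190/732)^(1/3)
    = 47800 km

47800 km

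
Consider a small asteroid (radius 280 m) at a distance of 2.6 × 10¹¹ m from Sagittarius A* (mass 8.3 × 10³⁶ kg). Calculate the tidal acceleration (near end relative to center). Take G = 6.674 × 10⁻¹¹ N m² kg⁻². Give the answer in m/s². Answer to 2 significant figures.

1.8 × 10⁻⁵ m/s²

Δg = 2GMr/d³
   = 2 × (6.674 × 10⁻¹¹) × (8.3 × 10³⁶) × (280) / (2.6 × 10¹¹)³
   = 1.8 × 10⁻⁵ m/s²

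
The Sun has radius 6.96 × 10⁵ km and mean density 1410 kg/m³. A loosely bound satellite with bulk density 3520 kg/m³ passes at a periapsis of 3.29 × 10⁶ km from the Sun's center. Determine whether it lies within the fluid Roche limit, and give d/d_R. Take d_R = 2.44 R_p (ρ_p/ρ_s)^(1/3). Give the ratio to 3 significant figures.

outside; d/d_R ≈ 2.63

d_R = 2.44 × (6.96 × 10⁵ km) × (1410/3520)^(1/3) = 1.252 × 10⁶ km
d/d_R = (3.29 × 10⁶) / (1.252 × 10⁶) = 2.63
Since d/d_R > 1, the body is outside the Roche limit.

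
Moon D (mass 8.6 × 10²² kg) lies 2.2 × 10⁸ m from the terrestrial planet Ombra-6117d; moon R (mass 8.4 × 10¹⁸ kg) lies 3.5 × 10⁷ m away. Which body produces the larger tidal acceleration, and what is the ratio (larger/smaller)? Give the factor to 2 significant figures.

Compare M/d³ for the two perturbers:
Moon D: (8.6 × 10²²) / (2.2 × 10⁸)³ = 8.077 × 10⁻³
Moon R: (8.4 × 10¹⁸) / (3.5 × 10⁷)³ = 1.959 × 10⁻⁴
Ratio (larger/smaller) = 41

Moon D, by a factor of ≈ 41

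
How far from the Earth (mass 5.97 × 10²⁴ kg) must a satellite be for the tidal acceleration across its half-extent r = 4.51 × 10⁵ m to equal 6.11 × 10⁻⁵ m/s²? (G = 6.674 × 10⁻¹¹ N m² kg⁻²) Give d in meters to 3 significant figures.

2GMr/d³ = a_tidal  ⇒  d = (2GMr / a_tidal)^(1/3)
d = (2 × 6.674×10⁻¹¹ × (5.97 × 10²⁴) × (4.51 × 10⁵) / (6.11 × 10⁻⁵))^(1/3)
  = 1.81 × 10⁸ m

1.81 × 10⁸ m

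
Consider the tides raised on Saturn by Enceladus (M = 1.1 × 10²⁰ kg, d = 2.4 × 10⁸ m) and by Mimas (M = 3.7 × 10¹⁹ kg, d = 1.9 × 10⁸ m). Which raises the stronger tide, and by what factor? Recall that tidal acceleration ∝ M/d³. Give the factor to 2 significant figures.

Compare M/d³ for the two perturbers:
Enceladus: (1.1 × 10²⁰) / (2.4 × 10⁸)³ = 7.957 × 10⁻⁶
Mimas: (3.7 × 10¹⁹) / (1.9 × 10⁸)³ = 5.394 × 10⁻⁶
Ratio (larger/smaller) = 1.5

Enceladus, by a factor of ≈ 1.5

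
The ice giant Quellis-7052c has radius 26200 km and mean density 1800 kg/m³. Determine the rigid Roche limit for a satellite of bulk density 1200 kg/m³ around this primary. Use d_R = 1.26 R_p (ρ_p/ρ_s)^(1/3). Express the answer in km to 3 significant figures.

37800 km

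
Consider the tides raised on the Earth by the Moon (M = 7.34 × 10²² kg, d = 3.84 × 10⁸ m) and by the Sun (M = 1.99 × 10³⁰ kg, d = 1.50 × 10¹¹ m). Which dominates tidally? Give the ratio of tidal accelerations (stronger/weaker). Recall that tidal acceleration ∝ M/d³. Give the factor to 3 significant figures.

The Moon, by a factor of ≈ 2.20

Tidal stretch scales as M/d³; compute that for each body.
The Moon: (7.34 × 10²²) / (3.84 × 10⁸)³ = 1.296 × 10⁻³
The Sun: (1.99 × 10³⁰) / (1.50 × 10¹¹)³ = 5.896 × 10⁻⁴
Ratio (larger/smaller) = 2.20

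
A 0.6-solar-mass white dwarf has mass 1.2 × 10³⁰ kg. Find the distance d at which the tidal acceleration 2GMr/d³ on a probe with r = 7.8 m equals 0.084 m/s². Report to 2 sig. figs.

2.5 × 10⁷ m

2GMr/d³ = a_tidal  ⇒  d = (2GMr / a_tidal)^(1/3)
d = (2 × 6.674×10⁻¹¹ × (1.2 × 10³⁰) × (7.8) / (0.084))^(1/3)
  = 2.5 × 10⁷ m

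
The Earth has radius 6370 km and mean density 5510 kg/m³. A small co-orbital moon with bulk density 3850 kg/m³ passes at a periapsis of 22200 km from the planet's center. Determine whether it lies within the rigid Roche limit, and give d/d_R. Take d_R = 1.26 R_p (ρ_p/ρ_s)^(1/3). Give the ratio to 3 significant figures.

outside; d/d_R ≈ 2.45

d_R = 1.26 × (6370 km) × (5510/3850)^(1/3) = 9045 km
d/d_R = (22200) / (9045) = 2.45
Since d/d_R > 1, the body is outside the Roche limit.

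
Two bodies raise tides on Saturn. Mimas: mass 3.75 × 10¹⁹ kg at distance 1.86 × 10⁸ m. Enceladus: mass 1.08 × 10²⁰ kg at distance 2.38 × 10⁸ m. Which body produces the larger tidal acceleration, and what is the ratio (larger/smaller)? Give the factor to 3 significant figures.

The tide-raising term goes as M/d³ (the gradient of a 1/d² field).
Mimas: (3.75 × 10¹⁹) / (1.86 × 10⁸)³ = 5.828 × 10⁻⁶
Enceladus: (1.08 × 10²⁰) / (2.38 × 10⁸)³ = 8.011 × 10⁻⁶
Ratio (larger/smaller) = 1.37

Enceladus, by a factor of ≈ 1.37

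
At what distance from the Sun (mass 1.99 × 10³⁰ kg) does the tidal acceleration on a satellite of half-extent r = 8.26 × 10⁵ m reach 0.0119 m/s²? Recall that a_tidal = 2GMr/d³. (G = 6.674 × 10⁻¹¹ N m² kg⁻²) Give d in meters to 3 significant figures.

2.64 × 10⁹ m

2GMr/d³ = a_tidal  ⇒  d = (2GMr / a_tidal)^(1/3)
d = (2 × 6.674×10⁻¹¹ × (1.99 × 10³⁰) × (8.26 × 10⁵) / (0.0119))^(1/3)
  = 2.64 × 10⁹ m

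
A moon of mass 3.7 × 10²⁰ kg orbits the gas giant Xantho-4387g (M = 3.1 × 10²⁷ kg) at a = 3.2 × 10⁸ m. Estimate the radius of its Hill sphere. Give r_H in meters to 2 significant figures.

1.1 × 10⁶ m

r_H ≈ a (m/3M)^(1/3)
    = (3.2 × 10⁸) × (3.7 × 10²⁰ / (3 × 3.1 × 10²⁷))^(1/3)
    = 1.1 × 10⁶ m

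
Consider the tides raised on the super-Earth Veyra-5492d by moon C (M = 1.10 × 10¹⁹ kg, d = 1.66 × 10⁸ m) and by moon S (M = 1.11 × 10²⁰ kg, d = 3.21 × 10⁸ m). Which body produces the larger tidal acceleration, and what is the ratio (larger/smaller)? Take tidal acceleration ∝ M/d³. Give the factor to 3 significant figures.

The tide-raising term goes as M/d³ (the gradient of a 1/d² field).
Moon C: (1.10 × 10¹⁹) / (1.66 × 10⁸)³ = 2.405 × 10⁻⁶
Moon S: (1.11 × 10²⁰) / (3.21 × 10⁸)³ = 3.356 × 10⁻⁶
Ratio (larger/smaller) = 1.40

Moon S, by a factor of ≈ 1.40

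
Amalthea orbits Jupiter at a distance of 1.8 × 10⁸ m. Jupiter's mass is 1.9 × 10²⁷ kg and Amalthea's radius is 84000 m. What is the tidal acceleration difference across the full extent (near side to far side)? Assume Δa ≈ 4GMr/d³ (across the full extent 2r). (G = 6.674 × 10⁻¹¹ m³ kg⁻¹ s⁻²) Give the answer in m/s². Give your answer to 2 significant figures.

7.3 × 10⁻³ m/s²

Δa = 4GMr/d³
   = 4 × (6.674 × 10⁻¹¹) × (1.9 × 10²⁷) × (84000) / (1.8 × 10⁸)³
   = 7.3 × 10⁻³ m/s²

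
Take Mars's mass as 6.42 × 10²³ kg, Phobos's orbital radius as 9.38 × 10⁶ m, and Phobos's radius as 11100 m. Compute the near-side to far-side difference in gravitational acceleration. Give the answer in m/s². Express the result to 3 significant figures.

a_tidal = 4GMr/d³
        = 4 × (6.674 × 10⁻¹¹) × (6.42 × 10²³) × (11100) / (9.38 × 10⁶)³
        = 2.31 × 10⁻³ m/s²

2.31 × 10⁻³ m/s²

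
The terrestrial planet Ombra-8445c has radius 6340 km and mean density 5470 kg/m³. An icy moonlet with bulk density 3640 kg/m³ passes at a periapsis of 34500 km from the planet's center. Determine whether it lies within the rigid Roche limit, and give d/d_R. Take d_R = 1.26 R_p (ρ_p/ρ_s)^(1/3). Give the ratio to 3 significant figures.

d_R = 1.26 × (6340 km) × (5470/3640)^(1/3) = 9150 km
d/d_R = (34500) / (9150) = 3.77
Since d/d_R > 1, the body is outside the Roche limit.

outside; d/d_R ≈ 3.77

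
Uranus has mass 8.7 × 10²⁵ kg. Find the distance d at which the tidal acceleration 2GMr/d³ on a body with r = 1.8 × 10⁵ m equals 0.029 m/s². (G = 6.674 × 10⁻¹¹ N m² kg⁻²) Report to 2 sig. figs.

4.2 × 10⁷ m

2GMr/d³ = a_tidal  ⇒  d = (2GMr / a_tidal)^(1/3)
d = (2 × 6.674×10⁻¹¹ × (8.7 × 10²⁵) × (1.8 × 10⁵) / (0.029))^(1/3)
  = 4.2 × 10⁷ m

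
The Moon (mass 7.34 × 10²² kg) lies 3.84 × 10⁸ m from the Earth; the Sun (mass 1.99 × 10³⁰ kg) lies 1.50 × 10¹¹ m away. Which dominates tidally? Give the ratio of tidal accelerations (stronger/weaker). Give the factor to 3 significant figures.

The Moon, by a factor of ≈ 2.20

The tide-raising term goes as M/d³ (the gradient of a 1/d² field).
The Moon: (7.34 × 10²²) / (3.84 × 10⁸)³ = 1.296 × 10⁻³
The Sun: (1.99 × 10³⁰) / (1.50 × 10¹¹)³ = 5.896 × 10⁻⁴
Ratio (larger/smaller) = 2.20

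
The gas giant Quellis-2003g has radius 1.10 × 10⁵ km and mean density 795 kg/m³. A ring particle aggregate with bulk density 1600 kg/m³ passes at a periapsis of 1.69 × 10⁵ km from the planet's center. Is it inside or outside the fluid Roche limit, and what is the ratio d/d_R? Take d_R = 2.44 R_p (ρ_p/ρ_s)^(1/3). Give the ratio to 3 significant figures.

d_R = 2.44 × (1.10 × 10⁵ km) × (795/1600)^(1/3) = 2.126 × 10⁵ km
d/d_R = (1.69 × 10⁵) / (2.126 × 10⁵) = 0.795
Since d/d_R < 1, the body is inside the Roche limit.

inside; d/d_R ≈ 0.795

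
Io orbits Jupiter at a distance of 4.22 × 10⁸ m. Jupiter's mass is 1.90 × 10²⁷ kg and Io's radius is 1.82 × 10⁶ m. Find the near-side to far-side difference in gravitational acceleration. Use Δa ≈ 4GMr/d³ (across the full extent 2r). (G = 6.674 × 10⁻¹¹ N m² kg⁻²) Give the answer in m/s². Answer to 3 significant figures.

The field gradient is 2GM/d³; across the full diameter 2r the difference is 4GMr/d³.
Δg = 4GMr/d³
   = 4 × (6.674 × 10⁻¹¹) × (1.90 × 10²⁷) × (1.82 × 10⁶) / (4.22 × 10⁸)³
   = 1.23 × 10⁻² m/s²

1.23 × 10⁻² m/s²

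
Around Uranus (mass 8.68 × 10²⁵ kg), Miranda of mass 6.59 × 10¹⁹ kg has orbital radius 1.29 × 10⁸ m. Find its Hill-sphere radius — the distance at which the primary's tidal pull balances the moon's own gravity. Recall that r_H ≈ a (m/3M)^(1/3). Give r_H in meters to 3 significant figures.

8.16 × 10⁵ m

r_H ≈ a (m/3M)^(1/3)
    = (1.29 × 10⁸) × (6.59 × 10¹⁹ / (3 × 8.68 × 10²⁵))^(1/3)
    = 8.16 × 10⁵ m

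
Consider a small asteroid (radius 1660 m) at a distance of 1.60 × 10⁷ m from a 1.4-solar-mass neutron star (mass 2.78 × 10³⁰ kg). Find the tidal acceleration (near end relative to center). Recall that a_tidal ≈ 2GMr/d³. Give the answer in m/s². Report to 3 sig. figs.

1.50 × 10² m/s²

Δa = 2GMr/d³
   = 2 × (6.674 × 10⁻¹¹) × (2.78 × 10³⁰) × (1660) / (1.60 × 10⁷)³
   = 1.50 × 10² m/s²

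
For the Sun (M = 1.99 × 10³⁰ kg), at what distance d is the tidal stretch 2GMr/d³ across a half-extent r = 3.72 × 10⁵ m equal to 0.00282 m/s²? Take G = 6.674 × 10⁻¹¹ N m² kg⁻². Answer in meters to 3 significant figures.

2GMr/d³ = a_tidal  ⇒  d = (2GMr / a_tidal)^(1/3)
d = (2 × 6.674×10⁻¹¹ × (1.99 × 10³⁰) × (3.72 × 10⁵) / (0.00282))^(1/3)
  = 3.27 × 10⁹ m

3.27 × 10⁹ m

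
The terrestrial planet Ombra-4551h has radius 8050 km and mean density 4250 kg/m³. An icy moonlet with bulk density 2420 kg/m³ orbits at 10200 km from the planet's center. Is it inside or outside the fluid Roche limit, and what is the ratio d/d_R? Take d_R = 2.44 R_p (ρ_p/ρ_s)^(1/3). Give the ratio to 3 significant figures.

d_R = 2.44 × (8050 km) × (4250/2420)^(1/3) = 23700 km
d/d_R = (10200) / (23700) = 0.430
Since d/d_R < 1, the body is inside the Roche limit.

inside; d/d_R ≈ 0.430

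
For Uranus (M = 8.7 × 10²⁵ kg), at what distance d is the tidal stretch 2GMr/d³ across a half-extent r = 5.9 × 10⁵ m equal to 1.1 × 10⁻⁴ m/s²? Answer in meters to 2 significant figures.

2GMr/d³ = a_tidal  ⇒  d = (2GMr / a_tidal)^(1/3)
d = (2 × 6.674×10⁻¹¹ × (8.7 × 10²⁵) × (5.9 × 10⁵) / (1.1 × 10⁻⁴))^(1/3)
  = 4.0 × 10⁸ m

4.0 × 10⁸ m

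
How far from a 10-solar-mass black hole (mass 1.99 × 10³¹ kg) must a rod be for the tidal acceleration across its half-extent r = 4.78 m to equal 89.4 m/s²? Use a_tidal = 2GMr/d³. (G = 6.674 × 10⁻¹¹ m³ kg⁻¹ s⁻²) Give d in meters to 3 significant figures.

2GMr/d³ = a_tidal  ⇒  d = (2GMr / a_tidal)^(1/3)
d = (2 × 6.674×10⁻¹¹ × (1.99 × 10³¹) × (4.78) / (89.4))^(1/3)
  = 5.22 × 10⁶ m

5.22 × 10⁶ m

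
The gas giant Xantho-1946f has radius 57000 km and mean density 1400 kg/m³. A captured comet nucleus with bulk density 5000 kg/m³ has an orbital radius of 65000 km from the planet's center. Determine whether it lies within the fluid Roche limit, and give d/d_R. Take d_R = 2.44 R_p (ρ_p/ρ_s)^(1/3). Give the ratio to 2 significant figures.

d_R = 2.44 × (57000 km) × (1400/5000)^(1/3) = 90990 km
d/d_R = (65000) / (90990) = 0.71
Since d/d_R < 1, the body is inside the Roche limit.

inside; d/d_R ≈ 0.71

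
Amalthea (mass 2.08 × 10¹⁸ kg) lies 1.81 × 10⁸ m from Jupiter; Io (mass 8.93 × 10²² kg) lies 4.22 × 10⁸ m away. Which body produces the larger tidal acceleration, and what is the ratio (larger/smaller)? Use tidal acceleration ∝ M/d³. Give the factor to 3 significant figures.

Tidal acceleration ∝ M/d³, so compare M/d³ for each.
Amalthea: (2.08 × 10¹⁸) / (1.81 × 10⁸)³ = 3.508 × 10⁻⁷
Io: (8.93 × 10²²) / (4.22 × 10⁸)³ = 1.188 × 10⁻³
Ratio (larger/smaller) = 3390

Io, by a factor of ≈ 3390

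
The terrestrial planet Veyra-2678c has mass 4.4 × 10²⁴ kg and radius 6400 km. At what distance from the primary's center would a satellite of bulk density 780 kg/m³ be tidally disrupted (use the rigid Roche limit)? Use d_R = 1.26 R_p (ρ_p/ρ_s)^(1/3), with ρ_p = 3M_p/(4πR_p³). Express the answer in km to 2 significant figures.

14000 km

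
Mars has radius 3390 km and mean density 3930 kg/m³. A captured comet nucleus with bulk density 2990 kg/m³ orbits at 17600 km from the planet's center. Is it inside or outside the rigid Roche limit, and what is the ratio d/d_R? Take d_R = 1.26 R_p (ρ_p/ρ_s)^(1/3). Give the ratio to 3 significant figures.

d_R = 1.26 × (3390 km) × (3930/2990)^(1/3) = 4679 km
d/d_R = (17600) / (4679) = 3.76
Since d/d_R > 1, the body is outside the Roche limit.

outside; d/d_R ≈ 3.76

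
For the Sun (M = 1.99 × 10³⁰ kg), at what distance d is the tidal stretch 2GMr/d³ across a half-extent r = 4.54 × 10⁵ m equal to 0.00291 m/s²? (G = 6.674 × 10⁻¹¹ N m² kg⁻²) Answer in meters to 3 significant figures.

3.46 × 10⁹ m

2GMr/d³ = a_tidal  ⇒  d = (2GMr / a_tidal)^(1/3)
d = (2 × 6.674×10⁻¹¹ × (1.99 × 10³⁰) × (4.54 × 10⁵) / (0.00291))^(1/3)
  = 3.46 × 10⁹ m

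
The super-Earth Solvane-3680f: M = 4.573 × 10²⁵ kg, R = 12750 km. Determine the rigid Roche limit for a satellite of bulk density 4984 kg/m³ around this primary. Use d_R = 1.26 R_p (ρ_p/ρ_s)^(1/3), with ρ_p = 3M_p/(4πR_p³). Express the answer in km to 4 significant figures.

ρ_p = 3M_p/(4πR_p³) = 3 × (4.573 × 10²⁵) / (4π × (1.275 × 10⁷ m)³) = 5267 kg/m³
d_R = 1.26 × 12750 km × (5267/4984)^(1/3)
    = 16360 km

16360 km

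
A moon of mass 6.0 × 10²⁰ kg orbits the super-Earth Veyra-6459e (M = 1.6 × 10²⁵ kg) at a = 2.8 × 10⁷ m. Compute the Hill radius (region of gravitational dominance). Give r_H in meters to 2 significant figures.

r_H ≈ a (m/3M)^(1/3)
    = (2.8 × 10⁷) × (6.0 × 10²⁰ / (3 × 1.6 × 10²⁵))^(1/3)
    = 6.5 × 10⁵ m

6.5 × 10⁵ m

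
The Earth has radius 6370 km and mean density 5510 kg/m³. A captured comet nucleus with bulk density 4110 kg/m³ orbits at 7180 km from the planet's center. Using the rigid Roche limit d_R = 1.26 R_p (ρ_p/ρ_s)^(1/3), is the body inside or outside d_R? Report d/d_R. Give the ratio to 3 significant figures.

inside; d/d_R ≈ 0.811

d_R = 1.26 × (6370 km) × (5510/4110)^(1/3) = 8850 km
d/d_R = (7180) / (8850) = 0.811
Since d/d_R < 1, the body is inside the Roche limit.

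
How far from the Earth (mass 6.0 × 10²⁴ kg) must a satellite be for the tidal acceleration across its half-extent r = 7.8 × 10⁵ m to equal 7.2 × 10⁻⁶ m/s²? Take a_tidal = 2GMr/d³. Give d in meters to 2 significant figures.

2GMr/d³ = a_tidal  ⇒  d = (2GMr / a_tidal)^(1/3)
d = (2 × 6.674×10⁻¹¹ × (6.0 × 10²⁴) × (7.8 × 10⁵) / (7.2 × 10⁻⁶))^(1/3)
  = 4.4 × 10⁸ m

4.4 × 10⁸ m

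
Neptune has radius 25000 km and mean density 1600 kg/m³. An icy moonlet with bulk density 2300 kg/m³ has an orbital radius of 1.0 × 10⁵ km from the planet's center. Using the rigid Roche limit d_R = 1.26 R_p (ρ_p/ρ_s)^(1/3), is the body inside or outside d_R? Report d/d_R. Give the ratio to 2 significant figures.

outside; d/d_R ≈ 3.6

d_R = 1.26 × (25000 km) × (1600/2300)^(1/3) = 27910 km
d/d_R = (1.0 × 10⁵) / (27910) = 3.6
Since d/d_R > 1, the body is outside the Roche limit.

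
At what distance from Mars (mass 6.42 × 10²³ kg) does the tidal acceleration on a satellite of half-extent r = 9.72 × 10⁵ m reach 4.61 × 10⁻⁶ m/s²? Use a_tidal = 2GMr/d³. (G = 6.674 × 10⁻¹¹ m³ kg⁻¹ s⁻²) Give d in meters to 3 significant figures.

2.62 × 10⁸ m

2GMr/d³ = a_tidal  ⇒  d = (2GMr / a_tidal)^(1/3)
d = (2 × 6.674×10⁻¹¹ × (6.42 × 10²³) × (9.72 × 10⁵) / (4.61 × 10⁻⁶))^(1/3)
  = 2.62 × 10⁸ m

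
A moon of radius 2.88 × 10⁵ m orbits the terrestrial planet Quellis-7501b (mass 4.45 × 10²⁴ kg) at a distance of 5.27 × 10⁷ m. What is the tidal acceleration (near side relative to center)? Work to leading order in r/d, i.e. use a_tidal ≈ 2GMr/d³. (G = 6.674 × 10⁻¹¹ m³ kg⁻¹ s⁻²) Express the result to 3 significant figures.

Since r ≪ d, expand the inverse-square field across one radius to get the leading 2GMr/d³ term.
Δg = 2GMr/d³
   = 2 × (6.674 × 10⁻¹¹) × (4.45 × 10²⁴) × (2.88 × 10⁵) / (5.27 × 10⁷)³
   = 1.17 × 10⁻³ m/s²

1.17 × 10⁻³ m/s²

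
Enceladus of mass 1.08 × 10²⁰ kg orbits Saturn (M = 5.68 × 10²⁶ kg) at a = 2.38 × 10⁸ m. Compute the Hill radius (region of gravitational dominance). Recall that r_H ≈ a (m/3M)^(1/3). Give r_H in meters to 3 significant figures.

9.49 × 10⁵ m

r_H ≈ a (m/3M)^(1/3)
    = (2.38 × 10⁸) × (1.08 × 10²⁰ / (3 × 5.68 × 10²⁶))^(1/3)
    = 9.49 × 10⁵ m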